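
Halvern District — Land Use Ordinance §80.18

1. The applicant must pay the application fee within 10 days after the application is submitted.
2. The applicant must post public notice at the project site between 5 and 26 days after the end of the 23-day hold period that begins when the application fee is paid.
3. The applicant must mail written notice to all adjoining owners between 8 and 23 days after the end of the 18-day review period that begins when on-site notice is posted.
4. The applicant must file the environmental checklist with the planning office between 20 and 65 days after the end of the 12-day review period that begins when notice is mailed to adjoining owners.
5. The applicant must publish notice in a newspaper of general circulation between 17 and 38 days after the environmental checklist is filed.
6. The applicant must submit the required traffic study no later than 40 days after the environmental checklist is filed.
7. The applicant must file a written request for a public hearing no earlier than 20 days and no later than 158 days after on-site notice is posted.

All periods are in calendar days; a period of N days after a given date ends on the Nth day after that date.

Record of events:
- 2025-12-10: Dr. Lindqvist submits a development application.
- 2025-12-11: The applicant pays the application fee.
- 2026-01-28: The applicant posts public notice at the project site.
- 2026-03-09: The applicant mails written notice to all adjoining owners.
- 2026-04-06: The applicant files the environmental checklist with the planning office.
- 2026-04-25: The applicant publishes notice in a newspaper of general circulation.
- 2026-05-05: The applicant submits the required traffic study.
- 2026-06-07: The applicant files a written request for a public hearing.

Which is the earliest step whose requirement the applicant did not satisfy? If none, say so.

Step 1 — counting 10 days from 2025-12-10 (when the application is submitted) gives a deadline of 2025-12-20; 2025-12-11 is within that limit.
Step 2 — 5 and 26 days from 2026-01-03 (end of the 23-day hold period, which began when the application fee is paid on 2025-12-11) are 2026-01-08 and 2026-01-29 respectively; done 2026-01-28 — within the window.
Step 3 — 8 and 23 days from 2026-02-15 (end of the 18-day review period, which began when on-site notice is posted on 2026-01-28) are 2026-02-23 and 2026-03-10 respectively; done 2026-03-09, which is between those dates.
Step 4 — 20 and 65 days from 2026-03-21 (end of the 12-day review period, which began when notice is mailed to adjoining owners on 2026-03-09) are 2026-04-10 and 2026-05-25 respectively; 2026-04-06 is 4 days too early.
The procedure was therefore not followed at step 4.

Step 4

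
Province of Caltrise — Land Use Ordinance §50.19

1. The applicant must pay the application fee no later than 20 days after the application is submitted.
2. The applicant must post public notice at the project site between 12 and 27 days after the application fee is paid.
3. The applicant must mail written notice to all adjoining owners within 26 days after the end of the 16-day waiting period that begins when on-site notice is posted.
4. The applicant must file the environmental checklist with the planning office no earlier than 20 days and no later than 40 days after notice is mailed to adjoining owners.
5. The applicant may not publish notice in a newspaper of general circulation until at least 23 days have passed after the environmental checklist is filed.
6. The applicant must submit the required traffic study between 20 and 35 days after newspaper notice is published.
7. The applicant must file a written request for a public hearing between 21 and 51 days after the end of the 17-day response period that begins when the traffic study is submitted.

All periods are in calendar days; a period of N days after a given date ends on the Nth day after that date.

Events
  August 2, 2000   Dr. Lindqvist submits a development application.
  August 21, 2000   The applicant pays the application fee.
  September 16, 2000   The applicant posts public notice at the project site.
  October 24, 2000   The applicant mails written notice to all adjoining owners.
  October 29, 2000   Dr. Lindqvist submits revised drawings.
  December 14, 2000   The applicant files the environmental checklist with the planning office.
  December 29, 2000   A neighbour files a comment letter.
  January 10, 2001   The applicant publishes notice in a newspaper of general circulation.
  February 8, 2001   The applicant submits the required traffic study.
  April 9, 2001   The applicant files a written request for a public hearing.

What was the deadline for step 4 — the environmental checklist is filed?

Step 4 runs from October 24, 2000, when notice is mailed to adjoining owners. The window is 20–40 days after October 24, 2000; it closes on December 3, 2000.

December 3, 2000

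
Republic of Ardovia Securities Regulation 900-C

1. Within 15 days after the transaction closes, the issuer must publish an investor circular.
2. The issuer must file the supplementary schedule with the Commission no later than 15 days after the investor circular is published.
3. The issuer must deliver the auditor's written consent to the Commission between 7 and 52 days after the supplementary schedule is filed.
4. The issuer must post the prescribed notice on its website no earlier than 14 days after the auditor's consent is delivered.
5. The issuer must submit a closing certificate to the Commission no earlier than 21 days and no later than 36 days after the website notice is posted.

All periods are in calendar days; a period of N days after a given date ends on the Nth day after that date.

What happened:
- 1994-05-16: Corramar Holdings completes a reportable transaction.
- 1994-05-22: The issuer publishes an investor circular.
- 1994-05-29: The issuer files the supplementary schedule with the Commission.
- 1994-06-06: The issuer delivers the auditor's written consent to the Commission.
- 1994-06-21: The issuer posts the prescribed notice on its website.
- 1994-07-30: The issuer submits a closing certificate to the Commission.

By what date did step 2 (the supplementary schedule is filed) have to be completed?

1994-06-06

Step 2 runs from 1994-05-22, when the investor circular is published. 15 days after 1994-05-22 is 1994-06-06.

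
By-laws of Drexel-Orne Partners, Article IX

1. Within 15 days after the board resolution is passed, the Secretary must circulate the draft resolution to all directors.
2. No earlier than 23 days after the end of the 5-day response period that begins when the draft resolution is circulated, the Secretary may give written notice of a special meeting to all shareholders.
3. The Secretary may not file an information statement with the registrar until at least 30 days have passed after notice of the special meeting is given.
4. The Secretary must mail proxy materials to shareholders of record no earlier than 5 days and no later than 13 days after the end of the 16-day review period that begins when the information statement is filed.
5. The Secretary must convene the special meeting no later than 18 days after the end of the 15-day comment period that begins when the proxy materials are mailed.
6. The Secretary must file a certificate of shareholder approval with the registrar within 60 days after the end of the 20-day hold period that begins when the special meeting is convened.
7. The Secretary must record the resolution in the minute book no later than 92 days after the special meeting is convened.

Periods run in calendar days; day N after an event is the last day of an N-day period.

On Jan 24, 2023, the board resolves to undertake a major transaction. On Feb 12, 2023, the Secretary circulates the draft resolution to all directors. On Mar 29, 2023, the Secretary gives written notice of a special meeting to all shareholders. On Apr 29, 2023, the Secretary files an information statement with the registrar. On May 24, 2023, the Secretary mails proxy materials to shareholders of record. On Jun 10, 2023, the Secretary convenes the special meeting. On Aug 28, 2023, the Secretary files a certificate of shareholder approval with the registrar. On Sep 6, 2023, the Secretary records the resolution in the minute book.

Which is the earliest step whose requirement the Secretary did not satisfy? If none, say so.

Step 1

Step 1: 15 days after Jan 24, 2023 (when the board resolution is passed) is Feb 8, 2023; not done until Feb 12, 2023, 4 days after the deadline.
No need to go further; step 1 was not satisfied.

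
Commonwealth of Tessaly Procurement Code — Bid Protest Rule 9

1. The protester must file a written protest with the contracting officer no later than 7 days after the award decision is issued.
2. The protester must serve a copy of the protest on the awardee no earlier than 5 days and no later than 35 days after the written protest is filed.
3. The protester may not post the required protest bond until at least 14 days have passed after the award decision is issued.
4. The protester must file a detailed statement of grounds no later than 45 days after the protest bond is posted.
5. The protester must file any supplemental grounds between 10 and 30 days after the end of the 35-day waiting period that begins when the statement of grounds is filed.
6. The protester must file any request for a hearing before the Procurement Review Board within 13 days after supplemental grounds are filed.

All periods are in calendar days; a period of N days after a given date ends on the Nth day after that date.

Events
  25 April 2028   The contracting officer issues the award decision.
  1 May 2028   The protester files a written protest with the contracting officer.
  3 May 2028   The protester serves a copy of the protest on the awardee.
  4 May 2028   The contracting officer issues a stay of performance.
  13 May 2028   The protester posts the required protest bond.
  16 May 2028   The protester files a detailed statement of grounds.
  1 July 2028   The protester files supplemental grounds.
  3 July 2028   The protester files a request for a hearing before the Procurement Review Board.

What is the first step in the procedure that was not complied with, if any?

(1) due by 25 April 2028 + 7 days = 2 May 2028; done 1 May 2028 — timely.
(2) the permitted window runs from 1 May 2028 + 5 = 6 May 2028 to 1 May 2028 + 35 = 5 June 2028; 3 May 2028 is 3 days too early.
Later steps need not be reached.

Step 2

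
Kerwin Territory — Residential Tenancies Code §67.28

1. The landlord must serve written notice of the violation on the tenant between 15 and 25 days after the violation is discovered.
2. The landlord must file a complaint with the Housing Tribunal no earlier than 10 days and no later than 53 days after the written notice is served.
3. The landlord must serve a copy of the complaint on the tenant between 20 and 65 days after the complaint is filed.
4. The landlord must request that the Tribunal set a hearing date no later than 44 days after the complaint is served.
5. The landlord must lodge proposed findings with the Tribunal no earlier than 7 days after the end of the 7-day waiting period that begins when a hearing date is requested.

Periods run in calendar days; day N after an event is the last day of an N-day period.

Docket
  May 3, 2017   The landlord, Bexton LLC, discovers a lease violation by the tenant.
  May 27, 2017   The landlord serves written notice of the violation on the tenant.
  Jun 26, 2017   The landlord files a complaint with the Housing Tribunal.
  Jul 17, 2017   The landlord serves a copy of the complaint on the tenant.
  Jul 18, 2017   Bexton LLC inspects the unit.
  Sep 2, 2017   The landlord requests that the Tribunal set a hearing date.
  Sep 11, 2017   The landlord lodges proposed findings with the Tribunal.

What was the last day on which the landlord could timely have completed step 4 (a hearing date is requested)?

Aug 30, 2017

Step 4 runs from Jul 17, 2017, when the complaint is served. 44 days after Jul 17, 2017 is Aug 30, 2017.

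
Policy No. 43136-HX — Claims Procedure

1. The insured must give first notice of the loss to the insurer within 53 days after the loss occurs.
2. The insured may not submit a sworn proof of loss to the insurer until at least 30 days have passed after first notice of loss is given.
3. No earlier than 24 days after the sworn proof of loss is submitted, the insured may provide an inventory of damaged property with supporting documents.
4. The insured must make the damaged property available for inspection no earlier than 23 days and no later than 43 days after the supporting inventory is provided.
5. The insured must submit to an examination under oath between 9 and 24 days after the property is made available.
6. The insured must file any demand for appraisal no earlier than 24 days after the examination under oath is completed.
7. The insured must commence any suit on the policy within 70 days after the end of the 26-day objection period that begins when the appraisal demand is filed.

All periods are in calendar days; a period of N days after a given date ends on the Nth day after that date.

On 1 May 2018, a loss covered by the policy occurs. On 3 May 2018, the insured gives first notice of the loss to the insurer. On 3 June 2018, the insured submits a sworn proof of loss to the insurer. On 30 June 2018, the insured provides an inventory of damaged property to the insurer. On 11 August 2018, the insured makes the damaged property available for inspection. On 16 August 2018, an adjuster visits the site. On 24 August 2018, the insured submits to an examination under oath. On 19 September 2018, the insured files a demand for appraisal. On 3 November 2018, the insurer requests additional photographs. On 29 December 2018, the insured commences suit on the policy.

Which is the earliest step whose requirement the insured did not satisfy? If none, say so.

Step 1: 53 days after 1 May 2018 (when the loss occurs) is 23 June 2018; completed 3 May 2018, before the deadline.
Step 2: the earliest permitted date is 30 days after 3 May 2018 (when first notice of loss is given), i.e. 2 June 2018; 3 June 2018 is on or after that date.
Step 3: the earliest permitted date is 24 days after 3 June 2018 (when the sworn proof of loss is submitted), i.e. 27 June 2018; 30 June 2018 is on or after that date.
Step 4: the window is 23–43 days after 30 June 2018 (when the supporting inventory is provided), so 23 July 2018 through 12 August 2018; done 11 August 2018 — within the window.
Step 5: the window is 9–24 days after 11 August 2018 (when the property is made available), so 20 August 2018 through 4 September 2018; 24 August 2018 falls inside that range.
Step 6: the earliest permitted date is 24 days after 24 August 2018 (when the examination under oath is completed), i.e. 17 September 2018; done 19 September 2018 — permitted.
Step 7: 70 days after 15 October 2018 (end of the 26-day objection period, which began when the appraisal demand is filed on 19 September 2018) is 24 December 2018; not done until 29 December 2018, 5 days after the deadline.

Step 7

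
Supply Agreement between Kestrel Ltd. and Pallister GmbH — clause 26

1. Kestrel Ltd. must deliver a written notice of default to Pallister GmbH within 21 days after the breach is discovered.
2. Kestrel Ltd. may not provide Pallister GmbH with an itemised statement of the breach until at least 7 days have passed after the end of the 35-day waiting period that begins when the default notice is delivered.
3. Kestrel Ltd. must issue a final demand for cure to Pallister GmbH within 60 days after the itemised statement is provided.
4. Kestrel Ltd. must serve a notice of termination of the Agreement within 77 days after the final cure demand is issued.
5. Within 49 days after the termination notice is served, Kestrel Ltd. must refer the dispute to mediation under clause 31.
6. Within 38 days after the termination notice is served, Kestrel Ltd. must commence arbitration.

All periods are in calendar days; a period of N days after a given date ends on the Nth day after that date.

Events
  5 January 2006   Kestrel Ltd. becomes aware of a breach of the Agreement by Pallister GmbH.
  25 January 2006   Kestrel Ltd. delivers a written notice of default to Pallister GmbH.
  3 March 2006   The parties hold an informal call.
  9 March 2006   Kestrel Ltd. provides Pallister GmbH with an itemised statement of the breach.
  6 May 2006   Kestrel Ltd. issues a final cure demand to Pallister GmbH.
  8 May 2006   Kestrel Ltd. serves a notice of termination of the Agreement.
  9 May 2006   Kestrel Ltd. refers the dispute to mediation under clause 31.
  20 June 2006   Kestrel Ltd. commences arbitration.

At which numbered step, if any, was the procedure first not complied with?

Step 1: 21 days after 5 January 2006 (when the breach is discovered) is 26 January 2006; 25 January 2006 is within that limit.
Step 2: the earliest permitted date is 7 days after 1 March 2006 (end of the 35-day waiting period, which began when the default notice is delivered on 25 January 2006), i.e. 8 March 2006; 9 March 2006 is on or after that date.
Step 3: 60 days after 9 March 2006 (when the itemised statement is provided) is 8 May 2006; done 6 May 2006 — timely.
Step 4: 77 days after 6 May 2006 (when the final cure demand is issued) is 22 July 2006; done 8 May 2006 — timely.
Step 5: 49 days after 8 May 2006 (when the termination notice is served) is 26 June 2006; 9 May 2006 is within that limit.
Step 6: 38 days after 8 May 2006 (when the termination notice is served) is 15 June 2006; not done until 20 June 2006, 5 days after the deadline.
That is the first point of non-compliance.

Step 6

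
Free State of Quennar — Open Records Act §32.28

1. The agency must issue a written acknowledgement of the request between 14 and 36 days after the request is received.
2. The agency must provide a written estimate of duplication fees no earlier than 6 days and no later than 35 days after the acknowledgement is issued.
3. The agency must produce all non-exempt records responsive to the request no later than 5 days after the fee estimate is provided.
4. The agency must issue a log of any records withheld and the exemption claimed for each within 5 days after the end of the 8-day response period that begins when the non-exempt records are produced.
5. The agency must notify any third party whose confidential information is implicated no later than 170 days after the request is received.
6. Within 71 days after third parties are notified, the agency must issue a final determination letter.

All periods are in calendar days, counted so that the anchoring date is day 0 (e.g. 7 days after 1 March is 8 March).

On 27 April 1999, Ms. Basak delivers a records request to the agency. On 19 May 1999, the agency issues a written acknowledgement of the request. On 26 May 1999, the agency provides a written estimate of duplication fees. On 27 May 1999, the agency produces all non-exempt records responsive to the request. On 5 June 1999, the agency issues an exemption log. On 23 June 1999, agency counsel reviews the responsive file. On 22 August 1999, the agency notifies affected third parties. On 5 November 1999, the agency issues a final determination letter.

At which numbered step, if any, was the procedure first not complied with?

Step 1: the window is 14–36 days after 27 April 1999 (when the request is received), so 11 May 1999 through 2 June 1999; done 19 May 1999, which is between those dates.
Step 2: the window is 6–35 days after 19 May 1999 (when the acknowledgement is issued), so 25 May 1999 through 23 June 1999; done 26 May 1999 — within the window.
Step 3: 5 days after 26 May 1999 (when the fee estimate is provided) is 31 May 1999; 27 May 1999 is within that limit.
Step 4: 5 days after 4 June 1999 (end of the 8-day response period, which began when the non-exempt records are produced on 27 May 1999) is 9 June 1999; done 5 June 1999 — timely.
Step 5: 170 days after 27 April 1999 (when the request is received) is 14 October 1999; done 22 August 1999 — timely.
Step 6: 71 days after 22 August 1999 (when third parties are notified) is 1 November 1999; 5 November 1999 misses that deadline by 4 days.
Later steps need not be reached.

Step 6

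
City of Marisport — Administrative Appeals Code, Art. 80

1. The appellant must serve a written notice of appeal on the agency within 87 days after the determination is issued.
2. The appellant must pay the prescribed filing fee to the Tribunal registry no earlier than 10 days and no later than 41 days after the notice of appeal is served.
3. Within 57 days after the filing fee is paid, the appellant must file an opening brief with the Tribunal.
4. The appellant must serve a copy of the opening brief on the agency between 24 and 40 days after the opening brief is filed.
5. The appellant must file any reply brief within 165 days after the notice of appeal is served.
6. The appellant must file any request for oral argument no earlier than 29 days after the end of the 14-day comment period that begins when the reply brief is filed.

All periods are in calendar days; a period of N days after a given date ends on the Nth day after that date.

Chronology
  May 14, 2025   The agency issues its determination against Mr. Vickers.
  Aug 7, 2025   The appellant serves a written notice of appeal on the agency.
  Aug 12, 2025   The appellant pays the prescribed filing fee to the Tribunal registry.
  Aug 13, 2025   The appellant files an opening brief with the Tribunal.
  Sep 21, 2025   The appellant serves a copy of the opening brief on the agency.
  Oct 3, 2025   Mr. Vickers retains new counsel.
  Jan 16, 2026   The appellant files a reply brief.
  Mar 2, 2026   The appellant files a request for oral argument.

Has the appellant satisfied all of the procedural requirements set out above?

No

Step 1: 87 days after May 14, 2025 (when the determination is issued) is Aug 9, 2025; Aug 7, 2025 is within that limit.
Step 2: the window is 10–41 days after Aug 7, 2025 (when the notice of appeal is served), so Aug 17, 2025 through Sep 17, 2025; Aug 12, 2025 is 5 days too early.
The procedure was therefore not followed at step 2.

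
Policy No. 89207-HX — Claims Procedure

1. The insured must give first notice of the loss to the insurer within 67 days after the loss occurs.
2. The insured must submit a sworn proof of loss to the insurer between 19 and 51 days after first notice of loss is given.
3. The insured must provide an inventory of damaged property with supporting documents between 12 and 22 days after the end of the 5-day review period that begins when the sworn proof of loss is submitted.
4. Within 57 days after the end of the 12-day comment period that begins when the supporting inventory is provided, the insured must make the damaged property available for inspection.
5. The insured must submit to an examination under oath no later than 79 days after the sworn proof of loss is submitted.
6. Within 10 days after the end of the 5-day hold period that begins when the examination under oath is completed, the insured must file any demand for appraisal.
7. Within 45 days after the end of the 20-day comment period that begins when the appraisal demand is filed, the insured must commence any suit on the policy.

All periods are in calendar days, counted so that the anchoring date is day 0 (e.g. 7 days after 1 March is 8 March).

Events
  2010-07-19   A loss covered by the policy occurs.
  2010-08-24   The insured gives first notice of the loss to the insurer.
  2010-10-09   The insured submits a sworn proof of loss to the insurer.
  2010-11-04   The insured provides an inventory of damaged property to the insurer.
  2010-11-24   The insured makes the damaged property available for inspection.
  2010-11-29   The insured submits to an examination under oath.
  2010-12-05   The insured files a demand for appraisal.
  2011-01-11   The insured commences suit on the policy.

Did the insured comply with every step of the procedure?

Yes

Step 1: 67 days after 2010-07-19 (when the loss occurs) is 2010-09-24; 2010-08-24 is within that limit.
Step 2: the window is 19–51 days after 2010-08-24 (when first notice of loss is given), so 2010-09-12 through 2010-10-14; done 2010-10-09 — within the window.
Step 3: the window is 12–22 days after 2010-10-14 (end of the 5-day review period, which began when the sworn proof of loss is submitted on 2010-10-09), so 2010-10-26 through 2010-11-05; done 2010-11-04, which is between those dates.
Step 4: 57 days after 2010-11-16 (end of the 12-day comment period, which began when the supporting inventory is provided on 2010-11-04) is 2011-01-12; completed 2010-11-24, before the deadline.
Step 5: 79 days after 2010-10-09 (when the sworn proof of loss is submitted) is 2010-12-27; done 2010-11-29 — timely.
Step 6: 10 days after 2010-12-04 (end of the 5-day hold period, which began when the examination under oath is completed on 2010-11-29) is 2010-12-14; 2010-12-05 is within that limit.
Step 7: 45 days after 2010-12-25 (end of the 20-day comment period, which began when the appraisal demand is filed on 2010-12-05) is 2011-02-08; done 2011-01-11 — timely.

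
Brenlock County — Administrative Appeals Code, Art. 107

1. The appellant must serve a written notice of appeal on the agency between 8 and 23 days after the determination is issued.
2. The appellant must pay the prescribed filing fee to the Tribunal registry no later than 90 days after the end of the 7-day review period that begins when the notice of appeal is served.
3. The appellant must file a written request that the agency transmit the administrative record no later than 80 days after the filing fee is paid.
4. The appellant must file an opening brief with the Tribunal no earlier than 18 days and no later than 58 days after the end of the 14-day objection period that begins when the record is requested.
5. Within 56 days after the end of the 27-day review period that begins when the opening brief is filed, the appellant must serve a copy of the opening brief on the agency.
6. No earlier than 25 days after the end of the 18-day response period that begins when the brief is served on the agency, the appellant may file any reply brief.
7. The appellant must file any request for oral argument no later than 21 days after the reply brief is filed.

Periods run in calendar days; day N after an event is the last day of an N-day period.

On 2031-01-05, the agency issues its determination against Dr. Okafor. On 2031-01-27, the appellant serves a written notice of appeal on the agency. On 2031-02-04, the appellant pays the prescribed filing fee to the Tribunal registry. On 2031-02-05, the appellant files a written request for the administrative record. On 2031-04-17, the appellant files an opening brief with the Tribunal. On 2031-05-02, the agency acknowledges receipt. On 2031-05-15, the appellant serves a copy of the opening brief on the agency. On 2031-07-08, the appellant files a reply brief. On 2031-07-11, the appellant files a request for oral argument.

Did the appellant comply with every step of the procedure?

Step 1 — 8 and 23 days from 2031-01-05 (when the determination is issued) are 2031-01-13 and 2031-01-28 respectively; 2031-01-27 falls inside that range.
Step 2 — counting 90 days from 2031-02-03 (end of the 7-day review period, which began when the notice of appeal is served on 2031-01-27) gives a deadline of 2031-05-04; completed 2031-02-04, before the deadline.
Step 3 — counting 80 days from 2031-02-04 (when the filing fee is paid) gives a deadline of 2031-04-25; done 2031-02-05 — timely.
Step 4 — 18 and 58 days from 2031-02-19 (end of the 14-day objection period, which began when the record is requested on 2031-02-05) are 2031-03-09 and 2031-04-18 respectively; done 2031-04-17, which is between those dates.
Step 5 — counting 56 days from 2031-05-14 (end of the 27-day review period, which began when the opening brief is filed on 2031-04-17) gives a deadline of 2031-07-09; 2031-05-15 is within that limit.
Step 6 — must wait 25 days from 2031-06-02 (end of the 18-day response period, which began when the brief is served on the agency on 2031-05-15), so not before 2031-06-27; done 2031-07-08, after the minimum wait.
Step 7 — counting 21 days from 2031-07-08 (when the reply brief is filed) gives a deadline of 2031-07-29; completed 2031-07-11, before the deadline.

Yes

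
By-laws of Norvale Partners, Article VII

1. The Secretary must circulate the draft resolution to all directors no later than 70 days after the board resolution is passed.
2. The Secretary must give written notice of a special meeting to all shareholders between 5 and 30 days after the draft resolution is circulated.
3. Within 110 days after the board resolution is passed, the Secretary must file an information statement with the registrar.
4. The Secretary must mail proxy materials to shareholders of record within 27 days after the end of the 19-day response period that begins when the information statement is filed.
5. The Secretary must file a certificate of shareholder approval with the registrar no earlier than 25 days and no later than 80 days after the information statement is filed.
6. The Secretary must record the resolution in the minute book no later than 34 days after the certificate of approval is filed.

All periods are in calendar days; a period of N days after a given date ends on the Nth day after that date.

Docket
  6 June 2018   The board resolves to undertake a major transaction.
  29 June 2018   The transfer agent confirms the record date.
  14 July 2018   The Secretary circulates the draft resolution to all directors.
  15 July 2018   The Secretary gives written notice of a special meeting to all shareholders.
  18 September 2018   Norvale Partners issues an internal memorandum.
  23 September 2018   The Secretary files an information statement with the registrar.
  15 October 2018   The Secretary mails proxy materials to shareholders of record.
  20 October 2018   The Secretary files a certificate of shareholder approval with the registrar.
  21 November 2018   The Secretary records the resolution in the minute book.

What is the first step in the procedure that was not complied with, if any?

(1) due by 6 June 2018 + 70 days = 15 August 2018; done 14 July 2018 — timely.
(2) the permitted window runs from 14 July 2018 + 5 = 19 July 2018 to 14 July 2018 + 30 = 13 August 2018; done 15 July 2018 — 4 days before the window opened.

Step 2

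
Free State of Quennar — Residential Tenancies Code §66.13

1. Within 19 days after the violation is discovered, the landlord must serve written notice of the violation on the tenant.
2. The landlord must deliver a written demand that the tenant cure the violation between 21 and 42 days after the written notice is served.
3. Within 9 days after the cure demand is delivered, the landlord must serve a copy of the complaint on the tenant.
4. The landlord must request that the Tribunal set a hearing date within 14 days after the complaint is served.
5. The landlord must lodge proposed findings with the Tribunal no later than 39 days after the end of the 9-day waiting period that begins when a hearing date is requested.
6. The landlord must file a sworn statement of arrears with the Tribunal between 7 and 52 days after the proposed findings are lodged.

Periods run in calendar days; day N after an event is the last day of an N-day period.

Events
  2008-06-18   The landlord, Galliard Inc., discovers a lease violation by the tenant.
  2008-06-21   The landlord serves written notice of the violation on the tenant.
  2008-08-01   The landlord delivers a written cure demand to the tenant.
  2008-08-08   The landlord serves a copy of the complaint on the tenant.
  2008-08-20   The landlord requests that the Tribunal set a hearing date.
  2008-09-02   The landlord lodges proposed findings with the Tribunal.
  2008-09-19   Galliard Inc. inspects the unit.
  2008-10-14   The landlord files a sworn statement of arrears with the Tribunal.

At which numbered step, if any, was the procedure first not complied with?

Step 1: 19 days after 2008-06-18 (when the violation is discovered) is 2008-07-07; 2008-06-21 is within that limit.
Step 2: the window is 21–42 days after 2008-06-21 (when the written notice is served), so 2008-07-12 through 2008-08-02; done 2008-08-01, which is between those dates.
Step 3: 9 days after 2008-08-01 (when the cure demand is delivered) is 2008-08-10; completed 2008-08-08, before the deadline.
Step 4: 14 days after 2008-08-08 (when the complaint is served) is 2008-08-22; 2008-08-20 is within that limit.
Step 5: 39 days after 2008-08-29 (end of the 9-day waiting period, which began when a hearing date is requested on 2008-08-20) is 2008-10-07; 2008-09-02 is within that limit.
Step 6: the window is 7–52 days after 2008-09-02 (when the proposed findings are lodged), so 2008-09-09 through 2008-10-24; done 2008-10-14 — within the window.

None — every step was satisfied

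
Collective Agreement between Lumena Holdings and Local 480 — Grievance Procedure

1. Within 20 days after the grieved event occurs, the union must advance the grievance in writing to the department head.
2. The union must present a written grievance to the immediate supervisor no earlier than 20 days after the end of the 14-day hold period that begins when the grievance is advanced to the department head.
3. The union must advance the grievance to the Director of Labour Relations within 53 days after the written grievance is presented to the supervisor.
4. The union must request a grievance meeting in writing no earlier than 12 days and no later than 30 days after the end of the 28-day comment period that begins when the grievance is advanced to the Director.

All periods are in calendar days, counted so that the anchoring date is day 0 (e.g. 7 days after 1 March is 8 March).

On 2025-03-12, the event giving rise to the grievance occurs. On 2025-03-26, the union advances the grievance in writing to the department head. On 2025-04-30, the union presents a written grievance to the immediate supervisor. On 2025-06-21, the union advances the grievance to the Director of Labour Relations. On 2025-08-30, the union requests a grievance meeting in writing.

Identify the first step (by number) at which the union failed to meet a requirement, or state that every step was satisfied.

(1) due by 2025-03-12 + 20 days = 2025-04-01; completed 2025-03-26, before the deadline.
(2) permitted from 2025-04-09 + 20 days = 2025-04-29 onward; done 2025-04-30, after the minimum wait.
(3) due by 2025-04-30 + 53 days = 2025-06-22; done 2025-06-21 — timely.
(4) the permitted window runs from 2025-07-19 + 12 = 2025-07-31 to 2025-07-19 + 30 = 2025-08-18; 2025-08-30 is 12 days past the end of the window.
No need to go further; step 4 was not satisfied.

Step 4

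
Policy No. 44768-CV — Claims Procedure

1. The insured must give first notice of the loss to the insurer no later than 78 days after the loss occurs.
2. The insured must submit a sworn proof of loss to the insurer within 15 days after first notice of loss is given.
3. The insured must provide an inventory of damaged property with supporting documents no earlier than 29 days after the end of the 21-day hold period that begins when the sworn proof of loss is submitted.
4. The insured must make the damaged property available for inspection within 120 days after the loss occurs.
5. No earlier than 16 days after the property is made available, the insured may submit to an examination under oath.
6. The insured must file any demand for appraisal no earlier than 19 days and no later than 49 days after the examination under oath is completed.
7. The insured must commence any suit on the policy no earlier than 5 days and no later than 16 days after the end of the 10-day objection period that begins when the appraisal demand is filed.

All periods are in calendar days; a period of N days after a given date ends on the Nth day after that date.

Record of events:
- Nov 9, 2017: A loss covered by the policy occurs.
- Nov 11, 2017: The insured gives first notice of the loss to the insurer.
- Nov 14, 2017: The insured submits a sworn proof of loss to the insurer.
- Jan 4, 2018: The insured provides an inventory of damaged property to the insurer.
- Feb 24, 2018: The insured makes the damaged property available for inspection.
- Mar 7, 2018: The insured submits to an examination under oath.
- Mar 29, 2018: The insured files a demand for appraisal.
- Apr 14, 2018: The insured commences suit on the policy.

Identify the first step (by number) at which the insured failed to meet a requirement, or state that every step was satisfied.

Step 1 — counting 78 days from Nov 9, 2017 (when the loss occurs) gives a deadline of Jan 26, 2018; done Nov 11, 2017 — timely.
Step 2 — counting 15 days from Nov 11, 2017 (when first notice of loss is given) gives a deadline of Nov 26, 2017; completed Nov 14, 2017, before the deadline.
Step 3 — must wait 29 days from Dec 5, 2017 (end of the 21-day hold period, which began when the sworn proof of loss is submitted on Nov 14, 2017), so not before Jan 3, 2018; Jan 4, 2018 is on or after that date.
Step 4 — counting 120 days from Nov 9, 2017 (when the loss occurs) gives a deadline of Mar 9, 2018; completed Feb 24, 2018, before the deadline.
Step 5 — must wait 16 days from Feb 24, 2018 (when the property is made available), so not before Mar 12, 2018; acted on Mar 7, 2018, 5 days prematurely.

Step 5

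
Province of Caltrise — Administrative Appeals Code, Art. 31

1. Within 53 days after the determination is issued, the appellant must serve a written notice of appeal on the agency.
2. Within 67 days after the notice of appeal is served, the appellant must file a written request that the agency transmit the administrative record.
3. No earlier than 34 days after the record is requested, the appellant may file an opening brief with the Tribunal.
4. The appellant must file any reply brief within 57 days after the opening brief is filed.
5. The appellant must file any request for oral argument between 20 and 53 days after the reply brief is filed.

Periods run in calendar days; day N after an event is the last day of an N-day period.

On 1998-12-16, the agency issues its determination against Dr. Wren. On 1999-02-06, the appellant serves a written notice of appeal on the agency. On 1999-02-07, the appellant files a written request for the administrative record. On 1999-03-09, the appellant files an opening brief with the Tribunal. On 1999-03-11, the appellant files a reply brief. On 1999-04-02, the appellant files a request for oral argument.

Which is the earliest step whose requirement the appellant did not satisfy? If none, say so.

Step 3

Step 1: 53 days after 1998-12-16 (when the determination is issued) is 1999-02-07; done 1999-02-06 — timely.
Step 2: 67 days after 1999-02-06 (when the notice of appeal is served) is 1999-04-14; 1999-02-07 is within that limit.
Step 3: the earliest permitted date is 34 days after 1999-02-07 (when the record is requested), i.e. 1999-03-13; done 1999-03-09 — 4 days too early.
Later steps need not be reached.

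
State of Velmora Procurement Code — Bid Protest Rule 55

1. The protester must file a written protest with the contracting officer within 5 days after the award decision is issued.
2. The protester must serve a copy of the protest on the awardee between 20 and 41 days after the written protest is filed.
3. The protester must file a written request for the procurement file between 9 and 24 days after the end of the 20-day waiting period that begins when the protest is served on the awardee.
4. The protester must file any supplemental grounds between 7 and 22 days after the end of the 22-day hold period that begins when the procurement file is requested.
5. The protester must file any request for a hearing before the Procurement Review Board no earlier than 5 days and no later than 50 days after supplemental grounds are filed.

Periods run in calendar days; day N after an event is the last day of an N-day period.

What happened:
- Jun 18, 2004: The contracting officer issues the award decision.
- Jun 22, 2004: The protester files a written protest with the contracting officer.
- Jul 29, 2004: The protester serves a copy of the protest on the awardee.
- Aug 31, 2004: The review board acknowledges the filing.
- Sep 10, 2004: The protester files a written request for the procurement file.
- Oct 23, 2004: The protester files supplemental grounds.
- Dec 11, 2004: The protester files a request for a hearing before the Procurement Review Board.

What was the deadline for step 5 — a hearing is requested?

Step 5 runs from Oct 23, 2004, when supplemental grounds are filed. The window is 5–50 days after Oct 23, 2004; it closes on Dec 12, 2004.

Dec 12, 2004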